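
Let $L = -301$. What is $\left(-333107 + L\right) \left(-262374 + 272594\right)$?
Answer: $-3407429760$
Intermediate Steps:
$\left(-333107 + L\right) \left(-262374 + 272594\right) = \left(-333107 - 301\right) \left(-262374 + 272594\right) = \left(-333408\right) 10220 = -3407429760$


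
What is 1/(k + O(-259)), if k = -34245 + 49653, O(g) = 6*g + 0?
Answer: 1/13854 ≈ 7.2181e-5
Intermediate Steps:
O(g) = 6*g
k = 15408
1/(k + O(-259)) = 1/(15408 + 6*(-259)) = 1/(15408 - 1554) = 1/13854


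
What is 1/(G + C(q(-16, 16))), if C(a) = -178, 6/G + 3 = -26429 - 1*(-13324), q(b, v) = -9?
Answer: -6554/1166615 ≈ -0.0056180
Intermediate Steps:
G = -3/6554 (G = 6/(-3 + (-26429 - 1*(-13324))) = 6/(-3 + (-26429 + 13324)) = 6/(-3 - 13105) = 6/(-13108) = 6*(-1/13108) = -3/6554 ≈ -0.00045774)
1/(G + C(q(-16, 16))) = 1/(-3/6554 - 178) = 1/(-1166615/6554) = -6554/1166615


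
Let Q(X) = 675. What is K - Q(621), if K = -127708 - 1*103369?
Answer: -231752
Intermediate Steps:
K = -231077 (K = -127708 - 103369 = -231077)
K - Q(621) = -231077 - 1*675 = -231077 - 675 = -231752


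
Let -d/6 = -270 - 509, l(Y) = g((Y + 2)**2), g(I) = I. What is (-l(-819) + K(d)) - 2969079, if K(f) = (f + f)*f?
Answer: 40055984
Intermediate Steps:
l(Y) = (2 + Y)**2 (l(Y) = (Y + 2)**2 = (2 + Y)**2)
d = 4674 (d = -6*(-270 - 509) = -6*(-779) = 4674)
K(f) = 2*f**2 (K(f) = (2*f)*f = 2*f**2)
(-l(-819) + K(d)) - 2969079 = (-(2 - 819)**2 + 2*4674**2) - 2969079 = (-1*(-817)**2 + 2*21846276) - 2969079 = (-1*667489 + 43692552) - 2969079 = (-667489 + 43692552) - 2969079 = 43025063 - 2969079 = 40055984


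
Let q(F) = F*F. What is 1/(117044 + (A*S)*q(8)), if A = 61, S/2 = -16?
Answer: -1/7884 ≈ -0.00012684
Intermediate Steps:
S = -32 (S = 2*(-16) = -32)
q(F) = F²
1/(117044 + (A*S)*q(8)) = 1/(117044 + (61*(-32))*8²) = 1/(117044 - 1952*64) = 1/(117044 - 124928) = 1/(-7884) = -1/7884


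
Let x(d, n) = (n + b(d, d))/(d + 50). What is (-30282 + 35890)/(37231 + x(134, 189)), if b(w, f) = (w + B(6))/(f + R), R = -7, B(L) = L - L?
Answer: 131047744/870038145 ≈ 0.15062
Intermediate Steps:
B(L) = 0
b(w, f) = w/(-7 + f) (b(w, f) = (w + 0)/(f - 7) = w/(-7 + f))
x(d, n) = (n + d/(-7 + d))/(50 + d) (x(d, n) = (n + d/(-7 + d))/(d + 50) = (n + d/(-7 + d))/(50 + d))
(-30282 + 35890)/(37231 + x(134, 189)) = (-30282 + 35890)/(37231 + (134 + 189*(-7 + 134))/((-7 + 134)*(50 + 134))) = 5608/(37231 + (134 + 189*127)/(127*184)) = 5608/(37231 + (1/127)*(1/184)*(134 + 24003)) = 5608/(37231 + (1/127)*(1/184)*24137) = 5608/(37231 + 24137/23368) = 5608/(870038145/23368) = 5608*(23368/870038145) = 131047744/870038145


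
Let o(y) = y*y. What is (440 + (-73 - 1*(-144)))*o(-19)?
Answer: 184471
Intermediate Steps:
o(y) = y**2
(440 + (-73 - 1*(-144)))*o(-19) = (440 + (-73 - 1*(-144)))*(-19)**2 = (440 + (-73 + 144))*361 = (440 + 71)*361 = 511*361 = 184471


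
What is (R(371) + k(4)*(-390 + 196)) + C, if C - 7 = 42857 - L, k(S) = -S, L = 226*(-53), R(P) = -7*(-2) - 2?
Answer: 55630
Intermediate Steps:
R(P) = 12 (R(P) = 14 - 2 = 12)
L = -11978
C = 54842 (C = 7 + (42857 - 1*(-11978)) = 7 + (42857 + 11978) = 7 + 54835 = 54842)
(R(371) + k(4)*(-390 + 196)) + C = (12 + (-1*4)*(-390 + 196)) + 54842 = (12 - 4*(-194)) + 54842 = (12 + 776) + 54842 = 788 + 54842 = 55630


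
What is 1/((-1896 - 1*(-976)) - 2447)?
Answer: -1/3367 ≈ -0.00029700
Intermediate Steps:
1/((-1896 - 1*(-976)) - 2447) = 1/((-1896 + 976) - 2447) = 1/(-920 - 2447) = 1/(-3367) = -1/3367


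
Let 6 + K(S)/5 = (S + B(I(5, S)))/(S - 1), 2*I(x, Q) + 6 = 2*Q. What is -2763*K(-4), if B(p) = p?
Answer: 52497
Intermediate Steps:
I(x, Q) = -3 + Q (I(x, Q) = -3 + (2*Q)/2 = -3 + Q)
K(S) = -30 + 5*(-3 + 2*S)/(-1 + S) (K(S) = -30 + 5*((S + (-3 + S))/(S - 1)) = -30 + 5*((-3 + 2*S)/(-1 + S)) = -30 + 5*(-3 + 2*S)/(-1 + S))
-2763*K(-4) = -13815*(3 - 4*(-4))/(-1 - 4) = -13815*(3 + 16)/(-5) = -13815*(-1)*19/5 = -2763*(-19) = 52497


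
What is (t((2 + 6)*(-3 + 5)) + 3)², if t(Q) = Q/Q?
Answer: 16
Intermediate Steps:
t(Q) = 1
(t((2 + 6)*(-3 + 5)) + 3)² = (1 + 3)² = 4² = 16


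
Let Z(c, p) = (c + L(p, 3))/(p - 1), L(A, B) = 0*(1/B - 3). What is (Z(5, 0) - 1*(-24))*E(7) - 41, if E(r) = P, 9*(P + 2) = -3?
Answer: -256/3 ≈ -85.333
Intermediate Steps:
P = -7/3 (P = -2 + (1/9)*(-3) = -2 - 1/3 = -7/3 ≈ -2.3333)
E(r) = -7/3
L(A, B) = 0 (L(A, B) = 0*(-3 + 1/B) = 0)
Z(c, p) = c/(-1 + p) (Z(c, p) = (c + 0)/(p - 1) = c/(-1 + p))
(Z(5, 0) - 1*(-24))*E(7) - 41 = (5/(-1 + 0) - 1*(-24))*(-7/3) - 41 = (5/(-1) + 24)*(-7/3) - 41 = (5*(-1) + 24)*(-7/3) - 41 = (-5 + 24)*(-7/3) - 41 = 19*(-7/3) - 41 = -133/3 - 41 = -256/3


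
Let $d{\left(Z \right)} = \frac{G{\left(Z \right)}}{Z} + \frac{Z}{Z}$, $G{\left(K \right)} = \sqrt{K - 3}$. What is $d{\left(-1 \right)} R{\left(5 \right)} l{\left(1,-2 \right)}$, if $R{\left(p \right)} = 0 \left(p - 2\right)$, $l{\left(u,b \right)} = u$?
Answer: $0$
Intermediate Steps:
$G{\left(K \right)} = \sqrt{-3 + K}$
$d{\left(Z \right)} = 1 + \frac{\sqrt{-3 + Z}}{Z}$ ($d{\left(Z \right)} = \frac{\sqrt{-3 + Z}}{Z} + \frac{Z}{Z} = \frac{\sqrt{-3 + Z}}{Z} + 1 = 1 + \frac{\sqrt{-3 + Z}}{Z}$)
$R{\left(p \right)} = 0$ ($R{\left(p \right)} = 0 \left(-2 + p\right) = 0$)
$d{\left(-1 \right)} R{\left(5 \right)} l{\left(1,-2 \right)} = \frac{-1 + \sqrt{-3 - 1}}{-1} \cdot 0 \cdot 1 = - (-1 + \sqrt{-4}) 0 \cdot 1 = - (-1 + 2 i) 0 \cdot 1 = \left(1 - 2 i\right) 0 \cdot 1 = 0 \cdot 1 = 0$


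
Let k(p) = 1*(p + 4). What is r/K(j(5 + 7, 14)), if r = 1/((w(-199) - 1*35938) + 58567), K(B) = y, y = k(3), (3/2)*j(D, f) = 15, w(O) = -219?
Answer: 1/156870 ≈ 6.3747e-6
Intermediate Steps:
j(D, f) = 10 (j(D, f) = (2/3)*15 = 10)
k(p) = 4 + p (k(p) = 1*(4 + p) = 4 + p)
y = 7 (y = 4 + 3 = 7)
K(B) = 7
r = 1/22410 (r = 1/((-219 - 1*35938) + 58567) = 1/((-219 - 35938) + 58567) = 1/(-36157 + 58567) = 1/22410 ≈ 4.4623e-5)
r/K(j(5 + 7, 14)) = (1/22410)/7 = (1/22410)*(1/7) = 1/156870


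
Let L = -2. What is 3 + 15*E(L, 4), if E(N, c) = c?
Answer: 63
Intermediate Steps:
3 + 15*E(L, 4) = 3 + 15*4 = 3 + 60 = 63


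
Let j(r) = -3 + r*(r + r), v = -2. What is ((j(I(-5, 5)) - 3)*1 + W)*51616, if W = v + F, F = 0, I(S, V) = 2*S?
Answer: 9910272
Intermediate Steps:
j(r) = -3 + 2*r² (j(r) = -3 + r*(2*r) = -3 + 2*r²)
W = -2 (W = -2 + 0 = -2)
((j(I(-5, 5)) - 3)*1 + W)*51616 = (((-3 + 2*(2*(-5))²) - 3)*1 - 2)*51616 = (((-3 + 2*(-10)²) - 3)*1 - 2)*51616 = (((-3 + 2*100) - 3)*1 - 2)*51616 = (((-3 + 200) - 3)*1 - 2)*51616 = ((197 - 3)*1 - 2)*51616 = (194*1 - 2)*51616 = (194 - 2)*51616 = 192*51616 = 9910272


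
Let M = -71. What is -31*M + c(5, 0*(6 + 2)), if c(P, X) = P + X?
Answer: 2206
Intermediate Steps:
-31*M + c(5, 0*(6 + 2)) = -31*(-71) + (5 + 0*(6 + 2)) = 2201 + (5 + 0*8) = 2201 + (5 + 0) = 2201 + 5 = 2206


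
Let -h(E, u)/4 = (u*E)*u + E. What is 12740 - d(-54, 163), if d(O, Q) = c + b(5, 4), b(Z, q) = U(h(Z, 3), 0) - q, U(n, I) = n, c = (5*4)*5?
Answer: 12844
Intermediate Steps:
c = 100 (c = 20*5 = 100)
h(E, u) = -4*E - 4*E*u² (h(E, u) = -4*((u*E)*u + E) = -4*((E*u)*u + E) = -4*(E*u² + E) = -4*(E + E*u²) = -4*E - 4*E*u²)
b(Z, q) = -q - 40*Z (b(Z, q) = -4*Z*(1 + 3²) - q = -4*Z*(1 + 9) - q = -4*Z*10 - q = -40*Z - q = -q - 40*Z)
d(O, Q) = -104 (d(O, Q) = 100 + (-1*4 - 40*5) = 100 + (-4 - 200) = 100 - 204 = -104)
12740 - d(-54, 163) = 12740 - 1*(-104) = 12740 + 104 = 12844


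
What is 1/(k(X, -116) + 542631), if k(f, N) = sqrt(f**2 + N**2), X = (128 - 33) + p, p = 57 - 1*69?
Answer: 542631/294448381816 - sqrt(20345)/294448381816 ≈ 1.8424e-6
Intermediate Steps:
p = -12 (p = 57 - 69 = -12)
X = 83 (X = (128 - 33) - 12 = 95 - 12 = 83)
k(f, N) = sqrt(N**2 + f**2)
1/(k(X, -116) + 542631) = 1/(sqrt((-116)**2 + 83**2) + 542631) = 1/(sqrt(13456 + 6889) + 542631) = 1/(sqrt(20345) + 542631) = 1/(542631 + sqrt(20345))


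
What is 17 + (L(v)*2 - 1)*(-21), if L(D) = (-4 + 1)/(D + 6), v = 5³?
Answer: 5104/131 ≈ 38.962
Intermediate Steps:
v = 125
L(D) = -3/(6 + D)
17 + (L(v)*2 - 1)*(-21) = 17 + (-3/(6 + 125)*2 - 1)*(-21) = 17 + (-3/131*2 - 1)*(-21) = 17 + (-6/131 - 1)*(-21) = 17 - 137/131*(-21) = 17 + 2877/131 = 5104/131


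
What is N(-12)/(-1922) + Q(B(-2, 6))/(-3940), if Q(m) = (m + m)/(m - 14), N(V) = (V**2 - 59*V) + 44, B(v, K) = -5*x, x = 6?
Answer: -3886147/8329948 ≈ -0.46653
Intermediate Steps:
B(v, K) = -30 (B(v, K) = -5*6 = -30)
N(V) = 44 + V**2 - 59*V
Q(m) = 2*m/(-14 + m) (Q(m) = (2*m)/(-14 + m) = 2*m/(-14 + m))
N(-12)/(-1922) + Q(B(-2, 6))/(-3940) = (44 + (-12)**2 - 59*(-12))/(-1922) + (2*(-30)/(-14 - 30))/(-3940) = (44 + 144 + 708)*(-1/1922) + (2*(-30)/(-44))*(-1/3940) = 896*(-1/1922) + (2*(-30)*(-1/44))*(-1/3940) = -448/961 + (15/11)*(-1/3940) = -448/961 - 3/8668 = -3886147/8329948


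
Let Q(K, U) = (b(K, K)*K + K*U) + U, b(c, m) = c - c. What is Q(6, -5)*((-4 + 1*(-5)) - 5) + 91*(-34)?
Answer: -2604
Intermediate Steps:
b(c, m) = 0
Q(K, U) = U + K*U (Q(K, U) = (0*K + K*U) + U = (0 + K*U) + U = K*U + U = U + K*U)
Q(6, -5)*((-4 + 1*(-5)) - 5) + 91*(-34) = (-5*(1 + 6))*((-4 + 1*(-5)) - 5) + 91*(-34) = (-5*7)*((-4 - 5) - 5) - 3094 = -35*(-9 - 5) - 3094 = -35*(-14) - 3094 = 490 - 3094 = -2604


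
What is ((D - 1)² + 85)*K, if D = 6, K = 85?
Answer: 9350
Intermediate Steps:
((D - 1)² + 85)*K = ((6 - 1)² + 85)*85 = (5² + 85)*85 = (25 + 85)*85 = 110*85 = 9350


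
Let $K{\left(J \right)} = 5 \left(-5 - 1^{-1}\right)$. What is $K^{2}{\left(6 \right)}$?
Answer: $900$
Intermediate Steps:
$K{\left(J \right)} = -30$ ($K{\left(J \right)} = 5 \left(-5 - 1\right) = 5 \left(-6\right) = -30$)
$K^{2}{\left(6 \right)} = \left(-30\right)^{2} = 900$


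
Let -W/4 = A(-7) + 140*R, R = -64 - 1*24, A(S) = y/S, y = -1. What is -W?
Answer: -344956/7 ≈ -49279.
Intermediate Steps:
A(S) = -1/S
R = -88 (R = -64 - 24 = -88)
W = 344956/7 (W = -4*(-1/(-7) + 140*(-88)) = -4*(-1*(-1/7) - 12320) = -4*(1/7 - 12320) = -4*(-86239/7) = 344956/7 ≈ 49279.)
-W = -1*344956/7 = -344956/7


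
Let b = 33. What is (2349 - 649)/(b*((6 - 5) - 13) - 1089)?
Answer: -340/297 ≈ -1.1448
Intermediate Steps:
(2349 - 649)/(b*((6 - 5) - 13) - 1089) = (2349 - 649)/(33*((6 - 5) - 13) - 1089) = 1700/(33*(1 - 13) - 1089) = 1700/(33*(-12) - 1089) = 1700/(-396 - 1089) = 1700/(-1485) = 1700*(-1/1485) = -340/297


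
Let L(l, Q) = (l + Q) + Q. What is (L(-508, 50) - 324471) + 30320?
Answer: -294559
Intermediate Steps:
L(l, Q) = l + 2*Q (L(l, Q) = (Q + l) + Q = l + 2*Q)
(L(-508, 50) - 324471) + 30320 = ((-508 + 2*50) - 324471) + 30320 = ((-508 + 100) - 324471) + 30320 = (-408 - 324471) + 30320 = -324879 + 30320 = -294559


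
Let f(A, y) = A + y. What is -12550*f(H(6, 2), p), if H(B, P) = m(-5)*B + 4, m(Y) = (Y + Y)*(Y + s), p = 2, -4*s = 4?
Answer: -4593300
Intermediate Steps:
s = -1 (s = -¼*4 = -1)
m(Y) = 2*Y*(-1 + Y) (m(Y) = (Y + Y)*(Y - 1) = (2*Y)*(-1 + Y) = 2*Y*(-1 + Y))
H(B, P) = 4 + 60*B (H(B, P) = (2*(-5)*(-1 - 5))*B + 4 = (2*(-5)*(-6))*B + 4 = 60*B + 4 = 4 + 60*B)
-12550*f(H(6, 2), p) = -12550*((4 + 60*6) + 2) = -12550*((4 + 360) + 2) = -12550*(364 + 2) = -12550*366 = -4593300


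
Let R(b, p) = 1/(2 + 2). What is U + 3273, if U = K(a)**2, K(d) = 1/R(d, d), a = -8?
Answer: 3289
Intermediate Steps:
R(b, p) = 1/4
K(d) = 4 (K(d) = 1/(1/4) = 4)
U = 16 (U = 4**2 = 16)
U + 3273 = 16 + 3273 = 3289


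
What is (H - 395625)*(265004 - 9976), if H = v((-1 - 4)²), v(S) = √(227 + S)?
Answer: -100895452500 + 1530168*√7 ≈ -1.0089e+11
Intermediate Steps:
H = 6*√7 (H = √(227 + (-1 - 4)²) = √(227 + (-5)²) = √(227 + 25) = √252 = 6*√7 ≈ 15.875)
(H - 395625)*(265004 - 9976) = (6*√7 - 395625)*(265004 - 9976) = (-395625 + 6*√7)*255028 = -100895452500 + 1530168*√7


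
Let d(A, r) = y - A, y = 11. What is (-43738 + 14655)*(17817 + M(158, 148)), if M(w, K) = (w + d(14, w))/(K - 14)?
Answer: -69439530539/134 ≈ -5.1821e+8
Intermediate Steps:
d(A, r) = 11 - A
M(w, K) = (-3 + w)/(-14 + K) (M(w, K) = (w + (11 - 1*14))/(K - 14) = (w + (11 - 14))/(-14 + K) = (w - 3)/(-14 + K) = (-3 + w)/(-14 + K))
(-43738 + 14655)*(17817 + M(158, 148)) = (-43738 + 14655)*(17817 + (-3 + 158)/(-14 + 148)) = -29083*(17817 + 155/134) = -29083*2387633/134 = -69439530539/134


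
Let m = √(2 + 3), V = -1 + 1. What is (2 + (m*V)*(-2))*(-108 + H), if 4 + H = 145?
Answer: 66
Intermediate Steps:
H = 141 (H = -4 + 145 = 141)
V = 0
m = √5 ≈ 2.2361
(2 + (m*V)*(-2))*(-108 + H) = (2 + (√5*0)*(-2))*(-108 + 141) = (2 + 0*(-2))*33 = (2 + 0)*33 = 2*33 = 66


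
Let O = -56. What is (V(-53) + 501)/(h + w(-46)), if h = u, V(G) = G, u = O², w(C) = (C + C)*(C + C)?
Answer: 28/725 ≈ 0.038621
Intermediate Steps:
w(C) = 4*C² (w(C) = (2*C)*(2*C) = 4*C²)
u = 3136 (u = (-56)² = 3136)
h = 3136
(V(-53) + 501)/(h + w(-46)) = (-53 + 501)/(3136 + 4*(-46)²) = 448/(3136 + 4*2116) = 448/(3136 + 8464) = 448/11600 = 448*(1/11600) = 28/725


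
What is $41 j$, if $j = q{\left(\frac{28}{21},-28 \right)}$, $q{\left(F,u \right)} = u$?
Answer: $-1148$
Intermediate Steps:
$j = -28$
$41 j = 41 \left(-28\right) = -1148$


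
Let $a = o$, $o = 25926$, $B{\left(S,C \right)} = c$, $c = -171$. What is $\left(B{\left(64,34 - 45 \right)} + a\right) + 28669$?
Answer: $54424$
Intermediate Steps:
$B{\left(S,C \right)} = -171$
$a = 25926$
$\left(B{\left(64,34 - 45 \right)} + a\right) + 28669 = \left(-171 + 25926\right) + 28669 = 25755 + 28669 = 54424$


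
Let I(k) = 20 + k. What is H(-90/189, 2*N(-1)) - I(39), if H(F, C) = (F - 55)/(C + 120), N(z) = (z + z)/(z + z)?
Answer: -152323/2562 ≈ -59.455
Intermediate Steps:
N(z) = 1 (N(z) = (2*z)/((2*z)) = (2*z)*(1/(2*z)) = 1)
H(F, C) = (-55 + F)/(120 + C)
H(-90/189, 2*N(-1)) - I(39) = (-55 - 90/189)/(120 + 2*1) - (20 + 39) = (-55 - 90*1/189)/(120 + 2) - 1*59 = (-55 - 10/21)/122 - 59 = (1/122)*(-1165/21) - 59 = -1165/2562 - 59 = -152323/2562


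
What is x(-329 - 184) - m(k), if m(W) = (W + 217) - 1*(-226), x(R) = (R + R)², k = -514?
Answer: 1052747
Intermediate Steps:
x(R) = 4*R² (x(R) = (2*R)² = 4*R²)
m(W) = 443 + W (m(W) = (217 + W) + 226 = 443 + W)
x(-329 - 184) - m(k) = 4*(-329 - 184)² - (443 - 514) = 4*(-513)² - 1*(-71) = 4*263169 + 71 = 1052676 + 71 = 1052747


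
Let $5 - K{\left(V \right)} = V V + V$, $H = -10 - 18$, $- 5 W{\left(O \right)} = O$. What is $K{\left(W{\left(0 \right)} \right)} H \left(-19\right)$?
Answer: $2660$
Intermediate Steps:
$W{\left(O \right)} = - \frac{O}{5}$
$H = -28$
$K{\left(V \right)} = 5 - V - V^{2}$ ($K{\left(V \right)} = 5 - \left(V V + V\right) = 5 - \left(V^{2} + V\right) = 5 - \left(V + V^{2}\right) = 5 - V - V^{2}$)
$K{\left(W{\left(0 \right)} \right)} H \left(-19\right) = \left(5 - \left(- \frac{1}{5}\right) 0 - \left(\left(- \frac{1}{5}\right) 0\right)^{2}\right) \left(-28\right) \left(-19\right) = \left(5 - 0 - 0^{2}\right) \left(-28\right) \left(-19\right) = \left(5 + 0 - 0\right) \left(-28\right) \left(-19\right) = \left(5 + 0 + 0\right) \left(-28\right) \left(-19\right) = 5 \left(-28\right) \left(-19\right) = \left(-140\right) \left(-19\right) = 2660$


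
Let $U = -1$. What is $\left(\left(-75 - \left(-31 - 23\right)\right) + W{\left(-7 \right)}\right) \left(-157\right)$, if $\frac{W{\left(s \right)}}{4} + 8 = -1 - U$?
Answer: $8321$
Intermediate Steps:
$W{\left(s \right)} = -32$ ($W{\left(s \right)} = -32 + 4 \left(-1 - -1\right) = -32 + 4 \left(-1 + 1\right) = -32 + 4 \cdot 0 = -32 + 0 = -32$)
$\left(\left(-75 - \left(-31 - 23\right)\right) + W{\left(-7 \right)}\right) \left(-157\right) = \left(\left(-75 - \left(-31 - 23\right)\right) - 32\right) \left(-157\right) = \left(\left(-75 - -54\right) - 32\right) \left(-157\right) = \left(\left(-75 + 54\right) - 32\right) \left(-157\right) = \left(-21 - 32\right) \left(-157\right) = \left(-53\right) \left(-157\right) = 8321$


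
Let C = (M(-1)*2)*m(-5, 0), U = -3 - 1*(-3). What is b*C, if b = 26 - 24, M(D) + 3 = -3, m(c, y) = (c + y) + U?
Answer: 120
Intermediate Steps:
U = 0 (U = -3 + 3 = 0)
m(c, y) = c + y (m(c, y) = (c + y) + 0 = c + y)
M(D) = -6 (M(D) = -3 - 3 = -6)
b = 2
C = 60 (C = (-6*2)*(-5 + 0) = -12*(-5) = 60)
b*C = 2*60 = 120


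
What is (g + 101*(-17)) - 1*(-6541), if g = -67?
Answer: 4757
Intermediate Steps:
(g + 101*(-17)) - 1*(-6541) = (-67 + 101*(-17)) - 1*(-6541) = (-67 - 1717) + 6541 = -1784 + 6541 = 4757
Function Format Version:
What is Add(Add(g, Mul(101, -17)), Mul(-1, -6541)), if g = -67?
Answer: 4757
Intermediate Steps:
Add(Add(g, Mul(101, -17)), Mul(-1, -6541)) = Add(Add(-67, Mul(101, -17)), Mul(-1, -6541)) = Add(Add(-67, -1717), 6541) = Add(-1784, 6541) = 4757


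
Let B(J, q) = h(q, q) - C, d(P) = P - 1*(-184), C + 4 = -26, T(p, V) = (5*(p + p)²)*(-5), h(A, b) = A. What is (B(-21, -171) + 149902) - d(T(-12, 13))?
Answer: 163977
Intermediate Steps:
T(p, V) = -100*p² (T(p, V) = (5*(2*p)²)*(-5) = (5*(4*p²))*(-5) = (20*p²)*(-5) = -100*p²)
C = -30 (C = -4 - 26 = -30)
d(P) = 184 + P (d(P) = P + 184 = 184 + P)
B(J, q) = 30 + q (B(J, q) = q - 1*(-30) = q + 30 = 30 + q)
(B(-21, -171) + 149902) - d(T(-12, 13)) = ((30 - 171) + 149902) - (184 - 100*(-12)²) = (-141 + 149902) - (184 - 100*144) = 149761 - (184 - 14400) = 149761 - 1*(-14216) = 149761 + 14216 = 163977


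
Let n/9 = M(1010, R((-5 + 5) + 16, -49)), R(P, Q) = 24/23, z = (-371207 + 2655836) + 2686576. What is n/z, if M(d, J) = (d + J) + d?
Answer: 418356/114337715 ≈ 0.0036590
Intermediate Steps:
z = 4971205 (z = 2284629 + 2686576 = 4971205)
R(P, Q) = 24/23 (R(P, Q) = 24*(1/23) = 24/23)
M(d, J) = J + 2*d (M(d, J) = (J + d) + d = J + 2*d)
n = 418356/23 (n = 9*(24/23 + 2*1010) = 9*(24/23 + 2020) = 9*(46484/23) = 418356/23 ≈ 18189.)
n/z = (418356/23)/4971205 = (418356/23)*(1/4971205) = 418356/114337715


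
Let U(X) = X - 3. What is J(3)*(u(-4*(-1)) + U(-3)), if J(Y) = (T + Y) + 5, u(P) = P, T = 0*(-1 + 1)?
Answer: -16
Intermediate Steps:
T = 0 (T = 0*0 = 0)
U(X) = -3 + X
J(Y) = 5 + Y (J(Y) = (0 + Y) + 5 = Y + 5 = 5 + Y)
J(3)*(u(-4*(-1)) + U(-3)) = (5 + 3)*(-4*(-1) + (-3 - 3)) = 8*(4 - 6) = 8*(-2) = -16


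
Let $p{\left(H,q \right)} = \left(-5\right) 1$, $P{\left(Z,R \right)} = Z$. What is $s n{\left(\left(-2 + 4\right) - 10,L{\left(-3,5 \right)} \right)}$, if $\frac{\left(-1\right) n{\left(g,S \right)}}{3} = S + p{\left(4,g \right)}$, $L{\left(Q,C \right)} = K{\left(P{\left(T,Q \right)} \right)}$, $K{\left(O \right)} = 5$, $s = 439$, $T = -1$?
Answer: $0$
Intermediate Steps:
$L{\left(Q,C \right)} = 5$
$p{\left(H,q \right)} = -5$
$n{\left(g,S \right)} = 15 - 3 S$ ($n{\left(g,S \right)} = - 3 \left(S - 5\right) = - 3 \left(-5 + S\right) = 15 - 3 S$)
$s n{\left(\left(-2 + 4\right) - 10,L{\left(-3,5 \right)} \right)} = 439 \left(15 - 15\right) = 439 \cdot 0 = 0$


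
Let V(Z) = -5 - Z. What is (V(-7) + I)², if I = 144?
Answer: 21316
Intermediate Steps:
(V(-7) + I)² = ((-5 - 1*(-7)) + 144)² = ((-5 + 7) + 144)² = (2 + 144)² = 146² = 21316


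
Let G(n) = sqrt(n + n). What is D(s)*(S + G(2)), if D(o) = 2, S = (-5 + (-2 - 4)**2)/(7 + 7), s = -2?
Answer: 59/7 ≈ 8.4286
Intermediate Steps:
S = 31/14 (S = (-5 + (-6)**2)/14 = (-5 + 36)*(1/14) = 31*(1/14) = 31/14 ≈ 2.2143)
G(n) = sqrt(2)*sqrt(n) (G(n) = sqrt(2*n) = sqrt(2)*sqrt(n))
D(s)*(S + G(2)) = 2*(31/14 + sqrt(2)*sqrt(2)) = 2*(31/14 + 2) = 2*(59/14) = 59/7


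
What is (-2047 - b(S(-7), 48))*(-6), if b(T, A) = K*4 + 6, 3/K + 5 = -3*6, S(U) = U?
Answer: 283242/23 ≈ 12315.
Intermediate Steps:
K = -3/23 (K = 3/(-5 - 3*6) = 3/(-5 - 18) = 3/(-23) = 3*(-1/23) = -3/23 ≈ -0.13043)
b(T, A) = 126/23 (b(T, A) = -3/23*4 + 6 = -12/23 + 6 = 126/23)
(-2047 - b(S(-7), 48))*(-6) = (-2047 - 1*126/23)*(-6) = (-2047 - 126/23)*(-6) = -47207/23*(-6) = 283242/23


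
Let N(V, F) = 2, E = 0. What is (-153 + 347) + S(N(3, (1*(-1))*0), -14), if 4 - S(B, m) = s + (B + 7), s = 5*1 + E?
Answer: 184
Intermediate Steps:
s = 5 (s = 5*1 + 0 = 5 + 0 = 5)
S(B, m) = -8 - B (S(B, m) = 4 - (5 + (B + 7)) = 4 - (5 + (7 + B)) = 4 - (12 + B) = 4 + (-12 - B) = -8 - B)
(-153 + 347) + S(N(3, (1*(-1))*0), -14) = (-153 + 347) + (-8 - 1*2) = 194 + (-8 - 2) = 194 - 10 = 184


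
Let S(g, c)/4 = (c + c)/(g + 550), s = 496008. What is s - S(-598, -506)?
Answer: 1487771/3 ≈ 4.9592e+5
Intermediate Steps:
S(g, c) = 8*c/(550 + g) (S(g, c) = 4*((c + c)/(g + 550)) = 4*((2*c)/(550 + g)) = 4*(2*c/(550 + g)) = 8*c/(550 + g))
s - S(-598, -506) = 496008 - 8*(-506)/(550 - 598) = 496008 - 8*(-506)/(-48) = 496008 - 8*(-506)*(-1)/48 = 496008 - 1*253/3 = 496008 - 253/3 = 1487771/3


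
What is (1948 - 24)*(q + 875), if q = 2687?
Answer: 6853288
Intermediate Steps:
(1948 - 24)*(q + 875) = (1948 - 24)*(2687 + 875) = 1924*3562 = 6853288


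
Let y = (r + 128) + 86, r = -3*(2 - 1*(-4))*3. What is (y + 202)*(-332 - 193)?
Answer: -190050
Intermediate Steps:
r = -54 (r = -3*(2 + 4)*3 = -3*6*3 = -18*3 = -54)
y = 160 (y = (-54 + 128) + 86 = 74 + 86 = 160)
(y + 202)*(-332 - 193) = (160 + 202)*(-332 - 193) = 362*(-525) = -190050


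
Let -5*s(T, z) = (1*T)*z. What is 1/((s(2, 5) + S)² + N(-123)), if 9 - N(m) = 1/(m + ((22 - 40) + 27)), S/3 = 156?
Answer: 114/24756811 ≈ 4.6048e-6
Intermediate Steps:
S = 468 (S = 3*156 = 468)
N(m) = 9 - 1/(9 + m) (N(m) = 9 - 1/(m + ((22 - 40) + 27)) = 9 - 1/(m + (-18 + 27)) = 9 - 1/(m + 9) = 9 - 1/(9 + m))
s(T, z) = -T*z/5 (s(T, z) = -1*T*z/5 = -T*z/5)
1/((s(2, 5) + S)² + N(-123)) = 1/((-⅕*2*5 + 468)² + (80 + 9*(-123))/(9 - 123)) = 1/((-2 + 468)² + (80 - 1107)/(-114)) = 1/(466² - 1/114*(-1027)) = 1/(217156 + 1027/114) = 1/(24756811/114) = 114/24756811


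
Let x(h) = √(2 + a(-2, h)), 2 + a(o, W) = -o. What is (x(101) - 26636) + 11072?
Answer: -15564 + √2 ≈ -15563.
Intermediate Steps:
a(o, W) = -2 - o
x(h) = √2 (x(h) = √(2 + (-2 - 1*(-2))) = √(2 + (-2 + 2)) = √(2 + 0) = √2)
(x(101) - 26636) + 11072 = (√2 - 26636) + 11072 = (-26636 + √2) + 11072 = -15564 + √2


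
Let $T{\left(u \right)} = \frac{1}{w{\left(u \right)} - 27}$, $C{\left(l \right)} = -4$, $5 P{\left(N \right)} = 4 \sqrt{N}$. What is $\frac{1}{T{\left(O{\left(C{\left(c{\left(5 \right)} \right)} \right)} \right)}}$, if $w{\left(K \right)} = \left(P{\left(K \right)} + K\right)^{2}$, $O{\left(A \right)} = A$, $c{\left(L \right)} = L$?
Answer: $- \frac{339}{25} - \frac{64 i}{5} \approx -13.56 - 12.8 i$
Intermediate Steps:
$P{\left(N \right)} = \frac{4 \sqrt{N}}{5}$
$w{\left(K \right)} = \left(K + \frac{4 \sqrt{K}}{5}\right)^{2}$ ($w{\left(K \right)} = \left(\frac{4 \sqrt{K}}{5} + K\right)^{2} = \left(K + \frac{4 \sqrt{K}}{5}\right)^{2}$)
$T{\left(u \right)} = \frac{1}{-27 + \frac{\left(4 \sqrt{u} + 5 u\right)^{2}}{25}}$ ($T{\left(u \right)} = \frac{1}{\frac{\left(4 \sqrt{u} + 5 u\right)^{2}}{25} - 27} = \frac{1}{-27 + \frac{\left(4 \sqrt{u} + 5 u\right)^{2}}{25}}$)
$\frac{1}{T{\left(O{\left(C{\left(c{\left(5 \right)} \right)} \right)} \right)}} = \frac{1}{25 \frac{1}{-675 + \left(4 \sqrt{-4} + 5 \left(-4\right)\right)^{2}}} = \frac{1}{25 \frac{1}{-675 + \left(4 \cdot 2 i - 20\right)^{2}}} = \frac{1}{25 \frac{1}{-675 + \left(8 i - 20\right)^{2}}} = \frac{1}{25 \frac{1}{-675 + \left(-20 + 8 i\right)^{2}}} = -27 + \frac{\left(-20 + 8 i\right)^{2}}{25}$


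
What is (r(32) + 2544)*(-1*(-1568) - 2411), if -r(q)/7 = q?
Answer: -1955760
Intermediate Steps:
r(q) = -7*q
(r(32) + 2544)*(-1*(-1568) - 2411) = (-7*32 + 2544)*(-1*(-1568) - 2411) = (-224 + 2544)*(1568 - 2411) = 2320*(-843) = -1955760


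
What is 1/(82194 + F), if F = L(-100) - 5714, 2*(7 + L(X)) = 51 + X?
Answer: 2/152897 ≈ 1.3081e-5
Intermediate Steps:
L(X) = 37/2 + X/2 (L(X) = -7 + (51 + X)/2 = -7 + (51/2 + X/2) = 37/2 + X/2)
F = -11491/2 (F = (37/2 + (½)*(-100)) - 5714 = (37/2 - 50) - 5714 = -63/2 - 5714 = -11491/2 ≈ -5745.5)
1/(82194 + F) = 1/(82194 - 11491/2) = 1/(152897/2) = 2/152897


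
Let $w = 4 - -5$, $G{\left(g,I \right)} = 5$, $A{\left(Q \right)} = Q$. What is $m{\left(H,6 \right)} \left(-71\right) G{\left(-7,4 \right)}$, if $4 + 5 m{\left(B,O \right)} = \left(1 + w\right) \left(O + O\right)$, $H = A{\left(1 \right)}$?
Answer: $-8236$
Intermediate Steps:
$H = 1$
$w = 9$ ($w = 4 + 5 = 9$)
$m{\left(B,O \right)} = - \frac{4}{5} + 4 O$ ($m{\left(B,O \right)} = - \frac{4}{5} + \frac{\left(1 + 9\right) \left(O + O\right)}{5} = - \frac{4}{5} + \frac{10 \cdot 2 O}{5} = - \frac{4}{5} + \frac{20 O}{5} = - \frac{4}{5} + 4 O$)
$m{\left(H,6 \right)} \left(-71\right) G{\left(-7,4 \right)} = \left(- \frac{4}{5} + 4 \cdot 6\right) \left(-71\right) 5 = \left(- \frac{4}{5} + 24\right) \left(-71\right) 5 = \frac{116}{5} \left(-71\right) 5 = \left(- \frac{8236}{5}\right) 5 = -8236$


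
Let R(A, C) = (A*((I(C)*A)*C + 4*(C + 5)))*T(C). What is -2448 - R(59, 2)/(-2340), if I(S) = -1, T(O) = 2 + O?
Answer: -31942/13 ≈ -2457.1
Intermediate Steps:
R(A, C) = A*(2 + C)*(20 + 4*C - A*C) (R(A, C) = (A*((-A)*C + 4*(C + 5)))*(2 + C) = (A*(-A*C + 4*(5 + C)))*(2 + C) = (A*(-A*C + (20 + 4*C)))*(2 + C) = (A*(20 + 4*C - A*C))*(2 + C) = A*(2 + C)*(20 + 4*C - A*C))
-2448 - R(59, 2)/(-2340) = -2448 - 59*(2 + 2)*(20 + 4*2 - 1*59*2)/(-2340) = -2448 - 59*4*(20 + 8 - 118)*(-1)/2340 = -2448 - 59*4*(-90)*(-1)/2340 = -2448 - (-21240)*(-1)/2340 = -2448 - 1*118/13 = -2448 - 118/13 = -31942/13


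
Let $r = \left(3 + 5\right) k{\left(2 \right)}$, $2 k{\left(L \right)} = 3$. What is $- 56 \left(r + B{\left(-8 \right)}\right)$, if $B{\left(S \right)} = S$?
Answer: $-224$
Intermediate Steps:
$k{\left(L \right)} = \frac{3}{2}$ ($k{\left(L \right)} = \frac{1}{2} \cdot 3 = \frac{3}{2}$)
$r = 12$ ($r = \left(3 + 5\right) \frac{3}{2} = 8 \cdot \frac{3}{2} = 12$)
$- 56 \left(r + B{\left(-8 \right)}\right) = - 56 \left(12 - 8\right) = \left(-56\right) 4 = -224$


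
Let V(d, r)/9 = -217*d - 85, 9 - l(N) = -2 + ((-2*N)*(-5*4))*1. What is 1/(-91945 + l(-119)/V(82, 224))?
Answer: -160911/14794966666 ≈ -1.0876e-5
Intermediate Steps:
l(N) = 11 - 40*N (l(N) = 9 - (-2 + ((-2*N)*(-5*4))*1) = 9 - (-2 + (-2*N*(-20))*1) = 9 - (-2 + (40*N)*1) = 9 - (-2 + 40*N) = 9 + (2 - 40*N) = 11 - 40*N)
V(d, r) = -765 - 1953*d (V(d, r) = 9*(-217*d - 85) = 9*(-85 - 217*d) = -765 - 1953*d)
1/(-91945 + l(-119)/V(82, 224)) = 1/(-91945 + (11 - 40*(-119))/(-765 - 1953*82)) = 1/(-91945 + (11 + 4760)/(-765 - 160146)) = 1/(-91945 + 4771/(-160911)) = 1/(-91945 + 4771*(-1/160911)) = 1/(-91945 - 4771/160911) = 1/(-14794966666/160911) = -160911/14794966666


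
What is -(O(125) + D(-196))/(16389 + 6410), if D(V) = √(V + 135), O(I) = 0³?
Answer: -I*√61/22799 ≈ -0.00034257*I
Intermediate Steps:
O(I) = 0
D(V) = √(135 + V)
-(O(125) + D(-196))/(16389 + 6410) = -(0 + √(135 - 196))/(16389 + 6410) = -(0 + √(-61))/22799 = -(0 + I*√61)/22799 = -I*√61/22799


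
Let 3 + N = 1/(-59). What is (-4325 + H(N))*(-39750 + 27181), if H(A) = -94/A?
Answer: 4803268488/89 ≈ 5.3969e+7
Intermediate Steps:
N = -178/59 (N = -3 + 1/(-59) = -3 - 1/59 = -178/59 ≈ -3.0169)
(-4325 + H(N))*(-39750 + 27181) = (-4325 - 94/(-178/59))*(-39750 + 27181) = (-4325 - 94*(-59/178))*(-12569) = (-4325 + 2773/89)*(-12569) = -382152/89*(-12569) = 4803268488/89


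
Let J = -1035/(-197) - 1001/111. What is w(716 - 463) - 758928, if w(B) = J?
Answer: -16595560888/21867 ≈ -7.5893e+5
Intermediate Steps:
J = -82312/21867 (J = -1035*(-1/197) - 1001*1/111 = 1035/197 - 1001/111 = -82312/21867 ≈ -3.7642)
w(B) = -82312/21867
w(716 - 463) - 758928 = -82312/21867 - 758928 = -16595560888/21867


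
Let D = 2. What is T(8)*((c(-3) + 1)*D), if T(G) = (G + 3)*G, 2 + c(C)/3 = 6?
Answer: 2288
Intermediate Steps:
c(C) = 12 (c(C) = -6 + 3*6 = -6 + 18 = 12)
T(G) = G*(3 + G) (T(G) = (3 + G)*G = G*(3 + G))
T(8)*((c(-3) + 1)*D) = (8*(3 + 8))*((12 + 1)*2) = (8*11)*(13*2) = 88*26 = 2288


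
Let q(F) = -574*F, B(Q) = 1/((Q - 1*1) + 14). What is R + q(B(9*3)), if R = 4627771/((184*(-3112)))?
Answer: -64223479/2863040 ≈ -22.432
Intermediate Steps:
B(Q) = 1/(13 + Q) (B(Q) = 1/((Q - 1) + 14) = 1/((-1 + Q) + 14) = 1/(13 + Q))
R = -4627771/572608 (R = 4627771/(-572608) = 4627771*(-1/572608) = -4627771/572608 ≈ -8.0819)
R + q(B(9*3)) = -4627771/572608 - 574/(13 + 9*3) = -4627771/572608 - 574/(13 + 27) = -4627771/572608 - 574/40 = -4627771/572608 - 574*1/40 = -4627771/572608 - 287/20 = -64223479/2863040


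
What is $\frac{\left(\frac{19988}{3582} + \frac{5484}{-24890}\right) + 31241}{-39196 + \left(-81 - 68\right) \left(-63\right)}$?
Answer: $- \frac{53573073631}{51108665535} \approx -1.0482$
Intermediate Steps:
$\frac{\left(\frac{19988}{3582} + \frac{5484}{-24890}\right) + 31241}{-39196 + \left(-81 - 68\right) \left(-63\right)} = \frac{\left(19988 \cdot \frac{1}{3582} + 5484 \left(- \frac{1}{24890}\right)\right) + 31241}{-39196 - -9387} = \frac{\left(\frac{9994}{1791} - \frac{2742}{12445}\right) + 31241}{-39196 + 9387} = \frac{\frac{119464408}{22288995} + 31241}{-29809} = \frac{696449957203}{22288995} \left(- \frac{1}{29809}\right) = - \frac{53573073631}{51108665535}$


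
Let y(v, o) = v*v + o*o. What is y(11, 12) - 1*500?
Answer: -235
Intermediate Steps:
y(v, o) = o² + v² (y(v, o) = v² + o² = o² + v²)
y(11, 12) - 1*500 = (12² + 11²) - 1*500 = (144 + 121) - 500 = 265 - 500 = -235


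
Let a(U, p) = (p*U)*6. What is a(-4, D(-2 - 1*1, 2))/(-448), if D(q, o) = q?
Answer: -9/56 ≈ -0.16071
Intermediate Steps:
a(U, p) = 6*U*p (a(U, p) = (U*p)*6 = 6*U*p)
a(-4, D(-2 - 1*1, 2))/(-448) = (6*(-4)*(-2 - 1*1))/(-448) = (6*(-4)*(-2 - 1))*(-1/448) = (6*(-4)*(-3))*(-1/448) = 72*(-1/448) = -9/56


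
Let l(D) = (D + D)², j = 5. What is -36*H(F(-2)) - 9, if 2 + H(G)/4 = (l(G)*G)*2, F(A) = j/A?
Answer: 18279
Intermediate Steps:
F(A) = 5/A
l(D) = 4*D² (l(D) = (2*D)² = 4*D²)
H(G) = -8 + 32*G³ (H(G) = -8 + 4*(((4*G²)*G)*2) = -8 + 4*((4*G³)*2) = -8 + 4*(8*G³) = -8 + 32*G³)
-36*H(F(-2)) - 9 = -36*(-8 + 32*(5/(-2))³) - 9 = -36*(-8 + 32*(5*(-½))³) - 9 = -36*(-8 + 32*(-5/2)³) - 9 = -36*(-8 + 32*(-125/8)) - 9 = -36*(-8 - 500) - 9 = -36*(-508) - 9 = 18288 - 9 = 18279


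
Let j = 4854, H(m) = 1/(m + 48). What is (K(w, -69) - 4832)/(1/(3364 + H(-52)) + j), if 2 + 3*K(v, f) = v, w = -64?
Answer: -32655285/32655287 ≈ -1.0000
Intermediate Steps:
H(m) = 1/(48 + m)
K(v, f) = -⅔ + v/3
(K(w, -69) - 4832)/(1/(3364 + H(-52)) + j) = ((-⅔ + (⅓)*(-64)) - 4832)/(1/(3364 + 1/(48 - 52)) + 4854) = ((-⅔ - 64/3) - 4832)/(1/(3364 + 1/(-4)) + 4854) = (-22 - 4832)/(1/(3364 - ¼) + 4854) = -4854/(1/(13455/4) + 4854) = -4854/(4/13455 + 4854) = -4854/65310574/13455 = -4854*13455/65310574 = -32655285/32655287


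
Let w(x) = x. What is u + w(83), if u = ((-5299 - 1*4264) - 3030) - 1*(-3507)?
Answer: -9003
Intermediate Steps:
u = -9086 (u = ((-5299 - 4264) - 3030) + 3507 = (-9563 - 3030) + 3507 = -12593 + 3507 = -9086)
u + w(83) = -9086 + 83 = -9003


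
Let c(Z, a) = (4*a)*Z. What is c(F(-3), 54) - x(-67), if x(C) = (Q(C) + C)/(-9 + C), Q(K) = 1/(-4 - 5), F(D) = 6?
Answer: 221465/171 ≈ 1295.1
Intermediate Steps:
Q(K) = -1/9 (Q(K) = 1/(-9) = -1/9)
c(Z, a) = 4*Z*a
x(C) = (-1/9 + C)/(-9 + C)
c(F(-3), 54) - x(-67) = 4*6*54 - (-1/9 - 67)/(-9 - 67) = 1296 - (-604)/((-76)*9) = 1296 - (-1)*(-604)/(76*9) = 1296 - 1*151/171 = 1296 - 151/171 = 221465/171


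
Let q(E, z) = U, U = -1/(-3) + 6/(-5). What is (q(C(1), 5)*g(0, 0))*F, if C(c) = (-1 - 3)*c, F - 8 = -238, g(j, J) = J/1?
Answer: 0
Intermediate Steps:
g(j, J) = J (g(j, J) = J*1 = J)
F = -230 (F = 8 - 238 = -230)
U = -13/15 (U = -1*(-⅓) + 6*(-⅕) = ⅓ - 6/5 = -13/15 ≈ -0.86667)
C(c) = -4*c
q(E, z) = -13/15
(q(C(1), 5)*g(0, 0))*F = -13/15*0*(-230) = 0*(-230) = 0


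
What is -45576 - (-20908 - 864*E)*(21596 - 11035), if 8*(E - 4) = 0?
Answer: 257262628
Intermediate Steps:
E = 4 (E = 4 + (⅛)*0 = 4 + 0 = 4)
-45576 - (-20908 - 864*E)*(21596 - 11035) = -45576 - (-20908 - 864*4)*(21596 - 11035) = -45576 - (-20908 - 3456)*10561 = -45576 - (-24364)*10561 = -45576 - 1*(-257308204) = -45576 + 257308204 = 257262628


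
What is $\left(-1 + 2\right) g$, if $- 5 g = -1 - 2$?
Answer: $\frac{3}{5} \approx 0.6$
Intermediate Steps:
$g = \frac{3}{5}$ ($g = - \frac{-1 - 2}{5} = \left(- \frac{1}{5}\right) \left(-3\right) = \frac{3}{5} \approx 0.6$)
$\left(-1 + 2\right) g = \left(-1 + 2\right) \frac{3}{5} = 1 \cdot \frac{3}{5} = \frac{3}{5}$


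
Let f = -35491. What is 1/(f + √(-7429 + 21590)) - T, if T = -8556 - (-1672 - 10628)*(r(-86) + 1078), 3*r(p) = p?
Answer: -456236686769/35372 ≈ -1.2898e+7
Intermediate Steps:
r(p) = p/3
T = 12898244 (T = -8556 - (-1672 - 10628)*((⅓)*(-86) + 1078) = -8556 - (-12300)*(-86/3 + 1078) = -8556 - (-12300)*3148/3 = -8556 - 1*(-12906800) = -8556 + 12906800 = 12898244)
1/(f + √(-7429 + 21590)) - T = 1/(-35491 + √(-7429 + 21590)) - 1*12898244 = 1/(-35491 + √14161) - 12898244 = 1/(-35491 + 119) - 12898244 = 1/(-35372) - 12898244 = -1/35372 - 12898244 = -456236686769/35372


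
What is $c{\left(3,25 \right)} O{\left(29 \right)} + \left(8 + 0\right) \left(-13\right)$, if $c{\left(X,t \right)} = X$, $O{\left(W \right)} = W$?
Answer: $-17$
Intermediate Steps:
$c{\left(3,25 \right)} O{\left(29 \right)} + \left(8 + 0\right) \left(-13\right) = 3 \cdot 29 + \left(8 + 0\right) \left(-13\right) = 87 + 8 \left(-13\right) = 87 - 104 = -17$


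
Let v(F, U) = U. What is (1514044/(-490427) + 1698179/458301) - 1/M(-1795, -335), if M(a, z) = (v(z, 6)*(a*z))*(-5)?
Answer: 119358687812116537/193079602765283250 ≈ 0.61818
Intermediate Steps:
M(a, z) = -30*a*z (M(a, z) = (6*(a*z))*(-5) = (6*a*z)*(-5) = -30*a*z)
(1514044/(-490427) + 1698179/458301) - 1/M(-1795, -335) = (1514044/(-490427) + 1698179/458301) - 1/((-30*(-1795)*(-335))) = (1514044*(-1/490427) + 1698179*(1/458301)) - 1/(-18039750) = (-216292/70061 + 1698179/458301) - 1*(-1/18039750) = 19849279027/32109026361 + 1/18039750 = 119358687812116537/193079602765283250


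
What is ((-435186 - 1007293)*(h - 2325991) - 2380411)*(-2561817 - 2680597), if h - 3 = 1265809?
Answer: -8017137562371078620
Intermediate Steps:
h = 1265812 (h = 3 + 1265809 = 1265812)
((-435186 - 1007293)*(h - 2325991) - 2380411)*(-2561817 - 2680597) = ((-435186 - 1007293)*(1265812 - 2325991) - 2380411)*(-2561817 - 2680597) = (-1442479*(-1060179) - 2380411)*(-5242414) = (1529285943741 - 2380411)*(-5242414) = 1529283563330*(-5242414) = -8017137562371078620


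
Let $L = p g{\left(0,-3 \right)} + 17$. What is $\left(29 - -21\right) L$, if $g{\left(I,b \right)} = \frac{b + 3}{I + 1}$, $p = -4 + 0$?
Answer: $850$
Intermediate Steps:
$p = -4$
$g{\left(I,b \right)} = \frac{3 + b}{1 + I}$
$L = 17$ ($L = - 4 \frac{3 - 3}{1 + 0} + 17 = - 4 \cdot 1^{-1} \cdot 0 + 17 = - 4 \cdot 1 \cdot 0 + 17 = \left(-4\right) 0 + 17 = 0 + 17 = 17$)
$\left(29 - -21\right) L = \left(29 - -21\right) 17 = \left(29 + 21\right) 17 = 50 \cdot 17 = 850$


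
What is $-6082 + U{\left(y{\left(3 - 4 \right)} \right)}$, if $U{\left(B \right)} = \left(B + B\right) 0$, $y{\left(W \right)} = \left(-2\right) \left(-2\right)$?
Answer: $-6082$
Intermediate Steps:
$y{\left(W \right)} = 4$
$U{\left(B \right)} = 0$ ($U{\left(B \right)} = 2 B 0 = 0$)
$-6082 + U{\left(y{\left(3 - 4 \right)} \right)} = -6082 + 0 = -6082$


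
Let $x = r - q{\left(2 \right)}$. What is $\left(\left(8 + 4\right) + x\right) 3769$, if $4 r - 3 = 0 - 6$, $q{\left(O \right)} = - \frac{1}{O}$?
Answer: $\frac{177143}{4} \approx 44286.0$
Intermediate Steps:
$r = - \frac{3}{4}$ ($r = \frac{3}{4} + \frac{0 - 6}{4} = \frac{3}{4} + \frac{1}{4} \left(-6\right) = \frac{3}{4} - \frac{3}{2} = - \frac{3}{4} \approx -0.75$)
$x = - \frac{1}{4}$ ($x = - \frac{3}{4} - - \frac{1}{2} = - \frac{3}{4} + \frac{1}{2} = - \frac{1}{4} \approx -0.25$)
$\left(\left(8 + 4\right) + x\right) 3769 = \left(\left(8 + 4\right) - \frac{1}{4}\right) 3769 = \left(12 - \frac{1}{4}\right) 3769 = \frac{47}{4} \cdot 3769 = \frac{177143}{4}$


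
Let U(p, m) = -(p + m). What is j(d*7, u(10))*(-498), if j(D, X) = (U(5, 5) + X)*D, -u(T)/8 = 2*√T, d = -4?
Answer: -139440 - 223104*√10 ≈ -8.4496e+5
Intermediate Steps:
u(T) = -16*√T
U(p, m) = -m - p (U(p, m) = -(m + p) = -m - p)
j(D, X) = D*(-10 + X) (j(D, X) = ((-1*5 - 1*5) + X)*D = ((-5 - 5) + X)*D = (-10 + X)*D = D*(-10 + X))
j(d*7, u(10))*(-498) = ((-4*7)*(-10 - 16*√10))*(-498) = -28*(-10 - 16*√10)*(-498) = (280 + 448*√10)*(-498) = -139440 - 223104*√10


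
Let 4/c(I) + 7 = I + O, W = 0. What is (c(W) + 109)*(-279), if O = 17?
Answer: -152613/5 ≈ -30523.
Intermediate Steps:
c(I) = 4/(10 + I) (c(I) = 4/(-7 + (I + 17)) = 4/(-7 + (17 + I)) = 4/(10 + I))
(c(W) + 109)*(-279) = (4/(10 + 0) + 109)*(-279) = (4/10 + 109)*(-279) = (4*(1/10) + 109)*(-279) = (2/5 + 109)*(-279) = (547/5)*(-279) = -152613/5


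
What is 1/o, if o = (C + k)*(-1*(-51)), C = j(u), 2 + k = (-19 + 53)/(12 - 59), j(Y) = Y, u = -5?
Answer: -47/18513 ≈ -0.0025388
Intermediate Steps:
k = -128/47 (k = -2 + (-19 + 53)/(12 - 59) = -2 + 34/(-47) = -2 + 34*(-1/47) = -2 - 34/47 = -128/47 ≈ -2.7234)
C = -5
o = -18513/47 (o = (-5 - 128/47)*(-1*(-51)) = -363/47*51 = -18513/47 ≈ -393.89)
1/o = 1/(-18513/47) = -47/18513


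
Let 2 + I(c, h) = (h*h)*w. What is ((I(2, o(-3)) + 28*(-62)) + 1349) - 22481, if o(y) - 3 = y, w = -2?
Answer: -22870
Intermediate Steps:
o(y) = 3 + y
I(c, h) = -2 - 2*h² (I(c, h) = -2 + (h*h)*(-2) = -2 + h²*(-2) = -2 - 2*h²)
((I(2, o(-3)) + 28*(-62)) + 1349) - 22481 = (((-2 - 2*(3 - 3)²) + 28*(-62)) + 1349) - 22481 = (((-2 - 2*0²) - 1736) + 1349) - 22481 = (((-2 - 2*0) - 1736) + 1349) - 22481 = (((-2 + 0) - 1736) + 1349) - 22481 = ((-2 - 1736) + 1349) - 22481 = (-1738 + 1349) - 22481 = -389 - 22481 = -22870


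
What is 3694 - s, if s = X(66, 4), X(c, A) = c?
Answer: 3628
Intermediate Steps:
s = 66
3694 - s = 3694 - 1*66 = 3694 - 66 = 3628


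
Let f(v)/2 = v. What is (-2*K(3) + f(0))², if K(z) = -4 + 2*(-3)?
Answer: 400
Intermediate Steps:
K(z) = -10 (K(z) = -4 - 6 = -10)
f(v) = 2*v
(-2*K(3) + f(0))² = (-2*(-10) + 2*0)² = (20 + 0)² = 20² = 400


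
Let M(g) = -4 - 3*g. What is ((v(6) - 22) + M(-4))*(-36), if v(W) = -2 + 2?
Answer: 504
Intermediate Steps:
v(W) = 0
((v(6) - 22) + M(-4))*(-36) = ((0 - 22) + (-4 - 3*(-4)))*(-36) = (-22 + (-4 + 12))*(-36) = (-22 + 8)*(-36) = -14*(-36) = 504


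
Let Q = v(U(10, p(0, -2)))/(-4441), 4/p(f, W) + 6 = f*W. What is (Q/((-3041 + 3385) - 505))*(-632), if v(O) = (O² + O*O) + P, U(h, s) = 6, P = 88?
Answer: -101120/715001 ≈ -0.14143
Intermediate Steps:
p(f, W) = 4/(-6 + W*f) (p(f, W) = 4/(-6 + f*W) = 4/(-6 + W*f))
v(O) = 88 + 2*O² (v(O) = (O² + O*O) + 88 = (O² + O²) + 88 = 2*O² + 88 = 88 + 2*O²)
Q = -160/4441 (Q = (88 + 2*6²)/(-4441) = (88 + 2*36)*(-1/4441) = (88 + 72)*(-1/4441) = 160*(-1/4441) = -160/4441 ≈ -0.036028)
(Q/((-3041 + 3385) - 505))*(-632) = -160/(4441*((-3041 + 3385) - 505))*(-632) = -160/(4441*(344 - 505))*(-632) = -160/4441/(-161)*(-632) = -160/4441*(-1/161)*(-632) = (160/715001)*(-632) = -101120/715001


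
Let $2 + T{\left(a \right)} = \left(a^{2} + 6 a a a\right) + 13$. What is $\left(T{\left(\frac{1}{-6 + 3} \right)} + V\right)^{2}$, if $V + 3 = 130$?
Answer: $\frac{1540081}{81} \approx 19013.0$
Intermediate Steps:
$V = 127$ ($V = -3 + 130 = 127$)
$T{\left(a \right)} = 11 + a^{2} + 6 a^{3}$ ($T{\left(a \right)} = -2 + \left(\left(a^{2} + 6 a a a\right) + 13\right) = -2 + \left(\left(a^{2} + 6 a^{2} a\right) + 13\right) = -2 + \left(\left(a^{2} + 6 a^{3}\right) + 13\right) = -2 + \left(13 + a^{2} + 6 a^{3}\right) = 11 + a^{2} + 6 a^{3}$)
$\left(T{\left(\frac{1}{-6 + 3} \right)} + V\right)^{2} = \left(\left(11 + \left(\frac{1}{-6 + 3}\right)^{2} + 6 \left(\frac{1}{-6 + 3}\right)^{3}\right) + 127\right)^{2} = \left(\left(11 + \left(\frac{1}{-3}\right)^{2} + 6 \left(\frac{1}{-3}\right)^{3}\right) + 127\right)^{2} = \left(\left(11 + \left(- \frac{1}{3}\right)^{2} + 6 \left(- \frac{1}{3}\right)^{3}\right) + 127\right)^{2} = \left(\left(11 + \frac{1}{9} + 6 \left(- \frac{1}{27}\right)\right) + 127\right)^{2} = \left(\left(11 + \frac{1}{9} - \frac{2}{9}\right) + 127\right)^{2} = \left(\frac{98}{9} + 127\right)^{2} = \left(\frac{1241}{9}\right)^{2} = \frac{1540081}{81}$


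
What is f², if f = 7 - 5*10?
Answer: 1849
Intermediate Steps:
f = -43 (f = 7 - 50 = -43)
f² = (-43)² = 1849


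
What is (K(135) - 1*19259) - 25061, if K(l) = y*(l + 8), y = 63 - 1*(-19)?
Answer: -32594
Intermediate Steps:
y = 82 (y = 63 + 19 = 82)
K(l) = 656 + 82*l (K(l) = 82*(l + 8) = 82*(8 + l) = 656 + 82*l)
(K(135) - 1*19259) - 25061 = ((656 + 82*135) - 1*19259) - 25061 = ((656 + 11070) - 19259) - 25061 = (11726 - 19259) - 25061 = -7533 - 25061 = -32594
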